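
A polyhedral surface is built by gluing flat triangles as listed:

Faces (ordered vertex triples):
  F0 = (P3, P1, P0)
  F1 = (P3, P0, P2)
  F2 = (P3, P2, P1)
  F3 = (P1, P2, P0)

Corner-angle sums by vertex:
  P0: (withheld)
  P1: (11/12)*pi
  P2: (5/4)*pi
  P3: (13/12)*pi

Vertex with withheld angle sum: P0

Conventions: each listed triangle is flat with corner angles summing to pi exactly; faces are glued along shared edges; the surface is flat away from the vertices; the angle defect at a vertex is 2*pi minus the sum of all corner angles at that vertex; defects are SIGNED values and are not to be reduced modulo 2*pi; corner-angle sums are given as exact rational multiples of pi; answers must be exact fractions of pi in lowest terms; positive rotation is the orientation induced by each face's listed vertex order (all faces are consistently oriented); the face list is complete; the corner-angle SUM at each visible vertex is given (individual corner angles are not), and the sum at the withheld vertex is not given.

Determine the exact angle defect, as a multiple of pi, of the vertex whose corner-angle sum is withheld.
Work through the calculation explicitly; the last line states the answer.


V = 4, E = 6, F = 4; chi = V - E + F = 2
Gauss-Bonnet: total defect = 2*pi*chi = 4*pi; visible defects sum to (11/4)*pi

Answer: defect(P0) = (5/4)*pi


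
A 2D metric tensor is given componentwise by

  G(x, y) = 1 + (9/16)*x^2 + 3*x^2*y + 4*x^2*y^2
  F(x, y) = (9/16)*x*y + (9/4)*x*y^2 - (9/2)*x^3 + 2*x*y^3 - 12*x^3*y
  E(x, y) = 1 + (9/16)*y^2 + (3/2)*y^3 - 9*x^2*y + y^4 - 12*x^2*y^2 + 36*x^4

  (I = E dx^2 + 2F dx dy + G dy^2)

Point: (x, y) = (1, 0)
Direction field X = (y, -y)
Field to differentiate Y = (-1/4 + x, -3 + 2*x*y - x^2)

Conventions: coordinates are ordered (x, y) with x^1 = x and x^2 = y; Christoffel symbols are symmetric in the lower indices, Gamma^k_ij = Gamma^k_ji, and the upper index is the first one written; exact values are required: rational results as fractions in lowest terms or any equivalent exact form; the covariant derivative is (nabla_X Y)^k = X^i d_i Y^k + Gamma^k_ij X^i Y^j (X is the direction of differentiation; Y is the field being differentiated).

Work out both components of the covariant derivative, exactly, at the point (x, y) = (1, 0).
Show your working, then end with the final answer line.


E = 37, F = -9/2, G = 25/16 at the point
E_x = 144, E_y = -9, F_x = -27/2, F_y = -183/16, G_x = 9/8, G_y = 3
EG - F^2 = 601/16;  g^inv = (16/601) * [[25/16, 9/2], [9/2, 37]]
first-kind symbols [ij,l] = (1/2)(d_i g_jl + d_j g_il - d_l g_ij): [xx,x] = E_x/2 = 72, [xx,y] = F_x - E_y/2 = -9, [xy,x] = E_y/2 = -9/2, [xy,y] = G_x/2 = 9/16, [yy,x] = F_y - G_x/2 = -12, [yy,y] = G_y/2 = 3/2
Gamma^x_ij = (G*[ij,x] - F*[ij,y])/(EG - F^2), Gamma^y_ij = (E*[ij,y] - F*[ij,x])/(EG - F^2)
Gamma_xxx = 1152/601, Gamma_xxy = -72/601, Gamma_xyy = -192/601, Gamma_yxx = -144/601, Gamma_yxy = 9/601, Gamma_yyy = 24/601
X = (0, 0), Y = (3/4, -4) at the point

Answer: (nabla_X Y)^x = 0, (nabla_X Y)^y = 0


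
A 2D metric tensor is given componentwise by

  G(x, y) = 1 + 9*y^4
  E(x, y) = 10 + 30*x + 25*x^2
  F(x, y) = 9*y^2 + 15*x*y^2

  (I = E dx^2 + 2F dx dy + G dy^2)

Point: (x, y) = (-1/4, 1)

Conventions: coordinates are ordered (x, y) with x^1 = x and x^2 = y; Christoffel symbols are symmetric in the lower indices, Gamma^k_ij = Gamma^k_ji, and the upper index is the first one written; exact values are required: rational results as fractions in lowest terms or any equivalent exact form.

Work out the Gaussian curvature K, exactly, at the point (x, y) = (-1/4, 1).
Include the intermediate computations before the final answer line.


E = 65/16, F = 21/4, G = 10, EG - F^2 = 209/16 at the point
E_x = 35/2, E_y = 0, F_x = 15, F_y = 21/2, G_x = 0, G_y = 36
E_yy = 0, F_xy = 30, G_xx = 0
K follows from Brioschi's formula, (det M1 - det M2)/(EG - F^2)^2.
M1 = [[-E_yy/2 + F_xy - G_xx/2, E_x/2, F_x - E_y/2], [F_y - G_x/2, E, F], [G_y/2, F, G]] = [[30, 35/4, 15], [21/2, 65/16, 21/4], [18, 21/4, 10]]; det M1 = 30
M2 = [[0, E_y/2, G_x/2], [E_y/2, E, F], [G_x/2, F, G]] = [[0, 0, 0], [0, 65/16, 21/4], [0, 21/4, 10]]; det M2 = 0
det M1 - det M2 = 30; K = 30 / (209/16)^2 = 7680/43681

Answer: K = 7680/43681


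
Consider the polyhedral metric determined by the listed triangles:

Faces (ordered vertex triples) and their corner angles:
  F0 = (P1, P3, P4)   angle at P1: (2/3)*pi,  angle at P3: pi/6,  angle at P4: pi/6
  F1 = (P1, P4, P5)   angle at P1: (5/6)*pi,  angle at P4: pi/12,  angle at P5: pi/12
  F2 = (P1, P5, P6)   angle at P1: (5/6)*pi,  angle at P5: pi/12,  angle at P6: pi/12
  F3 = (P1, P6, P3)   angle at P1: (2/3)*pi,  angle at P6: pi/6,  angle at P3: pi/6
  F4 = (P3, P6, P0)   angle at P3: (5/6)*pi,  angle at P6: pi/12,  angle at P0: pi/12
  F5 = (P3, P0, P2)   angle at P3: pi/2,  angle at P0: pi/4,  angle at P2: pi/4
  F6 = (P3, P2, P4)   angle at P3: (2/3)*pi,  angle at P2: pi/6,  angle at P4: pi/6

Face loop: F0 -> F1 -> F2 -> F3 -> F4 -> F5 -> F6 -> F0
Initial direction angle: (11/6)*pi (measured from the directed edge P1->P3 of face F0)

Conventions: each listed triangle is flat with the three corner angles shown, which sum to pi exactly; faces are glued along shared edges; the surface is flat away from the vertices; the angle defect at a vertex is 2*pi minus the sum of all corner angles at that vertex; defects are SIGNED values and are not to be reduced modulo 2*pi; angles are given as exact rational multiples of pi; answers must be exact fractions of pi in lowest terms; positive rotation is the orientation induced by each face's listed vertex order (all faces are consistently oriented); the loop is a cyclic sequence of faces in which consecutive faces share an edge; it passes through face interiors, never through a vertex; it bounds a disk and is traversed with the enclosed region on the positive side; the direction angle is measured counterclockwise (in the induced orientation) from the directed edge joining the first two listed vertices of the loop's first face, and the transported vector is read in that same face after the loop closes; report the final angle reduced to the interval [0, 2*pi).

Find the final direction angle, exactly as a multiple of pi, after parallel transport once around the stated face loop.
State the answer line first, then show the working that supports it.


Answer: final direction angle = pi/2

enclosed vertex P1: corner angles sum to 3*pi, defect = 2*pi - 3*pi = -pi
enclosed vertex P3: corner angles sum to (7/3)*pi, defect = 2*pi - (7/3)*pi = -pi/3
final direction = starting direction + enclosed defect total, reduced mod 2*pi (induced orientation)
final angle = (11/6)*pi - (4/3)*pi = pi/2 (mod 2*pi)


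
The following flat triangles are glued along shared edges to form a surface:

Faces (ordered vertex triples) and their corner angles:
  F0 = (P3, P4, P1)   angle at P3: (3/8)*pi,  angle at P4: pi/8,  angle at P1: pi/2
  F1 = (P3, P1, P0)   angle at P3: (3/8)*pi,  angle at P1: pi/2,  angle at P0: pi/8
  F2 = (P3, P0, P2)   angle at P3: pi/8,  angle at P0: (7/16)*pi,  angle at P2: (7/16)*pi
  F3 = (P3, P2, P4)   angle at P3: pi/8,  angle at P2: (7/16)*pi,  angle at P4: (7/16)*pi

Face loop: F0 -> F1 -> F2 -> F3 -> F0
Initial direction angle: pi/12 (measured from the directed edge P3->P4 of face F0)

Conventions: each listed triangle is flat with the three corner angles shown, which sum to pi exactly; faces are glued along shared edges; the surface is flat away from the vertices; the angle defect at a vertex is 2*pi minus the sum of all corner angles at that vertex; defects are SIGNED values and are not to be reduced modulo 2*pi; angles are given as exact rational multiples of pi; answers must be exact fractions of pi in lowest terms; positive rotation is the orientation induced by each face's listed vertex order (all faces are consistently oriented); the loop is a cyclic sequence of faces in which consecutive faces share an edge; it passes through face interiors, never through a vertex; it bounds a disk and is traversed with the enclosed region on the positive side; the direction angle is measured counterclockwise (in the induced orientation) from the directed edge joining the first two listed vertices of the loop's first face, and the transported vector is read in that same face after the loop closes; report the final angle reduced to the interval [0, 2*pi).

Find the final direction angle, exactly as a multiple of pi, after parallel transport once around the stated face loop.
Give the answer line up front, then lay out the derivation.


Answer: final direction angle = (13/12)*pi

enclosed vertex P3: corner angles sum to pi, defect = 2*pi - pi = pi
summing the enclosed defects onto the initial angle, mod 2*pi in the induced orientation:
final angle = pi/12 + pi = (13/12)*pi (mod 2*pi)


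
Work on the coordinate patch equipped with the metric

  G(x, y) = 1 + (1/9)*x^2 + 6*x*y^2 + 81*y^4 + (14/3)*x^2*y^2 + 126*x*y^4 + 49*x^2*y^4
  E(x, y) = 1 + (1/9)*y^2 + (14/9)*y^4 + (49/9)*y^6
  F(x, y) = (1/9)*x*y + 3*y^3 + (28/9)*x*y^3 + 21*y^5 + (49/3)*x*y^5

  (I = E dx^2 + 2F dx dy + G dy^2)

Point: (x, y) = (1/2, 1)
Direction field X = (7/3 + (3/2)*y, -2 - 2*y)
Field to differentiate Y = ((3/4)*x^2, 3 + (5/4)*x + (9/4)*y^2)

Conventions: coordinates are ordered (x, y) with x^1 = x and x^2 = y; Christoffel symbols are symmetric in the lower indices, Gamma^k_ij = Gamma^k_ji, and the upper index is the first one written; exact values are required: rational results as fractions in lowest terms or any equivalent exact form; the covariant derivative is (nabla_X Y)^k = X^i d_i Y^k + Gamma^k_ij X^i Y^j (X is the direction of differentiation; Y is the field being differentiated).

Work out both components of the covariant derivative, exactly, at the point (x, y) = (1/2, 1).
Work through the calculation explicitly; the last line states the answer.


E = 73/9, F = 304/9, G = 1453/9 at the point
E_x = 0, E_y = 352/9, F_x = 176/9, F_y = 1436/9, G_x = 1672/9, G_y = 1900/3
EG - F^2 = 1517/9;  g^inv = (9/1517) * [[1453/9, -304/9], [-304/9, 73/9]]
first-kind symbols [ij,l] = (1/2)(d_i g_jl + d_j g_il - d_l g_ij): [xx,x] = E_x/2 = 0, [xx,y] = F_x - E_y/2 = 0, [xy,x] = E_y/2 = 176/9, [xy,y] = G_x/2 = 836/9, [yy,x] = F_y - G_x/2 = 200/3, [yy,y] = G_y/2 = 950/3
Gamma^x_ij = (G*[ij,x] - F*[ij,y])/(EG - F^2), Gamma^y_ij = (E*[ij,y] - F*[ij,x])/(EG - F^2)
Gamma_xxx = 0, Gamma_xxy = 176/1517, Gamma_xyy = 600/1517, Gamma_yxx = 0, Gamma_yxy = 836/1517, Gamma_yyy = 2850/1517
X = (23/6, -4), Y = (3/16, 47/8) at the point

Answer: (nabla_X Y)^x = -141767/36408, (nabla_X Y)^y = -550493/12136


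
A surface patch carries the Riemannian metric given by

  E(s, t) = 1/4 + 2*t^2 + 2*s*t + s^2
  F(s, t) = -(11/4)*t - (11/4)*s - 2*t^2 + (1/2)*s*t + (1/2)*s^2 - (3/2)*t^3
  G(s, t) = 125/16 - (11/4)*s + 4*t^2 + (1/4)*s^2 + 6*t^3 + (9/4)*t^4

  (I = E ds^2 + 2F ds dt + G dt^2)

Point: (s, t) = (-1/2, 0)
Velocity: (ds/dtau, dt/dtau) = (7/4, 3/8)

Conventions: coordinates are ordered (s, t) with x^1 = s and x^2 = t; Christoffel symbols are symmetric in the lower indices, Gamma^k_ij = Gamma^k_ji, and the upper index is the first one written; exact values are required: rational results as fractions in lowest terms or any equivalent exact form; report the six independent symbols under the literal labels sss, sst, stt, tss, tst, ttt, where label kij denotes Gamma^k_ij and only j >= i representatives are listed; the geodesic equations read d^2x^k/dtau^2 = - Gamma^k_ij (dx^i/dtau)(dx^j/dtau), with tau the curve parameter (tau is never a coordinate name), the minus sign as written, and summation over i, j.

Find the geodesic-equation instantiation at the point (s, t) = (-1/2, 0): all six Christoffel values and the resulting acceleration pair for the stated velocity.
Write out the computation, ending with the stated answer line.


E = 1/2, F = 3/2, G = 37/4 at the point
E_s = -1, E_t = -1, F_s = -13/4, F_t = -3, G_s = -3, G_t = 0
EG - F^2 = 19/8;  g^inv = (8/19) * [[37/4, -3/2], [-3/2, 1/2]]
first-kind symbols [ij,l] = (1/2)(d_i g_jl + d_j g_il - d_l g_ij): [ss,s] = E_s/2 = -1/2, [ss,t] = F_s - E_t/2 = -11/4, [st,s] = E_t/2 = -1/2, [st,t] = G_s/2 = -3/2, [tt,s] = F_t - G_s/2 = -3/2, [tt,t] = G_t/2 = 0
Gamma^s_ij = (G*[ij,s] - F*[ij,t])/(EG - F^2), Gamma^t_ij = (E*[ij,t] - F*[ij,s])/(EG - F^2)
Gamma_sss = -4/19, Gamma_sst = -1, Gamma_stt = -111/19, Gamma_tss = -5/19, Gamma_tst = 0, Gamma_ttt = 18/19
d^2s/dtau^2 = -(Gamma_sss*(7/4)^2 + 2*Gamma_sst*(7/4)*(3/8) + Gamma_stt*(3/8)^2) = 3379/1216
d^2t/dtau^2 = -(Gamma_tss*(7/4)^2 + 2*Gamma_tst*(7/4)*(3/8) + Gamma_ttt*(3/8)^2) = 409/608

Answer: Gamma_sss = -4/19, Gamma_sst = -1, Gamma_stt = -111/19, Gamma_tss = -5/19, Gamma_tst = 0, Gamma_ttt = 18/19; accelerations (d^2s/dtau^2, d^2t/dtau^2) = (3379/1216, 409/608)


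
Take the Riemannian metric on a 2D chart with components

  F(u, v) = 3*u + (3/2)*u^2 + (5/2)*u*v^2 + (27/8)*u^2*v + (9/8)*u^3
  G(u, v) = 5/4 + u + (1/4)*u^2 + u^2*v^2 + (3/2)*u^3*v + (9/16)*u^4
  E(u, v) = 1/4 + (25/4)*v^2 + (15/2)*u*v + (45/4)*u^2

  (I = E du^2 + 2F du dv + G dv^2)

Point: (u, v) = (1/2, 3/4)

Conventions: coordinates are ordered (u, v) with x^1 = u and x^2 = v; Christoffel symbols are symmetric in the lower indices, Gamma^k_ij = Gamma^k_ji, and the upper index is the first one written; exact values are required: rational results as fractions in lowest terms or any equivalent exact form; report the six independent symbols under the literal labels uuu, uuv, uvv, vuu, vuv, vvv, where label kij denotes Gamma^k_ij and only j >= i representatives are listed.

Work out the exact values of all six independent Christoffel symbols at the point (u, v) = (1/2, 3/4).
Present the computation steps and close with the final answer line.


E = 601/64, F = 429/128, G = 545/256 at the point
E_u = 135/8, E_v = 105/8, F_u = 297/32, F_v = 87/32, G_u = 47/16, G_v = 9/16
EG - F^2 = 8969/1024;  g^inv = (1024/8969) * [[545/256, -429/128], [-429/128, 601/64]]
first-kind symbols [ij,l] = (1/2)(d_i g_jl + d_j g_il - d_l g_ij): [uu,u] = E_u/2 = 135/16, [uu,v] = F_u - E_v/2 = 87/32, [uv,u] = E_v/2 = 105/16, [uv,v] = G_u/2 = 47/32, [vv,u] = F_v - G_u/2 = 5/4, [vv,v] = G_v/2 = 9/32
Gamma^u_ij = (G*[ij,u] - F*[ij,v])/(EG - F^2), Gamma^v_ij = (E*[ij,v] - F*[ij,u])/(EG - F^2)

Answer: Gamma_uuu = 9063/8969, Gamma_uuv = 18531/17938, Gamma_uvv = 7039/35876, Gamma_vuu = -2814/8969, Gamma_vuv = -8399/8969, Gamma_vvv = -3171/17938


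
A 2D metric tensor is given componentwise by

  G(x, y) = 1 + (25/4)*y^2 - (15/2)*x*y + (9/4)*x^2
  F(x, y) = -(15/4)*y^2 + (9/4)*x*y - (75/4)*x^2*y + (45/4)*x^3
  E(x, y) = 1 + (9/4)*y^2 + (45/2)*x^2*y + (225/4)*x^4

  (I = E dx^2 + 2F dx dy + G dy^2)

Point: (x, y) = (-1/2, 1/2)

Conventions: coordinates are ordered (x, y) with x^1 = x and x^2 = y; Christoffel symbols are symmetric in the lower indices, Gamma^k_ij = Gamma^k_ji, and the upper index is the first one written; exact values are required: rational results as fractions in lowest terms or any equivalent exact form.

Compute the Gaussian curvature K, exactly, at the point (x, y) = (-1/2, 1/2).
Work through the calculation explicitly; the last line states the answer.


E = 505/64, F = -21/4, G = 5, EG - F^2 = 761/64 at the point
E_x = -315/8, E_y = 63/8, F_x = 303/16, F_y = -153/16, G_x = -6, G_y = 10
E_yy = 9/2, F_xy = 21, G_xx = 9/2
Evaluate Brioschi's two determinant matrices M1, M2 and divide by (EG - F^2)^2.
M1 = [[-E_yy/2 + F_xy - G_xx/2, E_x/2, F_x - E_y/2], [F_y - G_x/2, E, F], [G_y/2, F, G]] = [[33/2, -315/16, 15], [-105/16, 505/64, -21/4], [5, -21/4, 5]]; det M1 = -2049/256
M2 = [[0, E_y/2, G_x/2], [E_y/2, E, F], [G_x/2, F, G]] = [[0, 63/16, -3], [63/16, 505/64, -21/4], [-3, -21/4, 5]]; det M2 = -6273/256
det M1 - det M2 = 33/2; K = 33/2 / (761/64)^2 = 67584/579121

Answer: K = 67584/579121


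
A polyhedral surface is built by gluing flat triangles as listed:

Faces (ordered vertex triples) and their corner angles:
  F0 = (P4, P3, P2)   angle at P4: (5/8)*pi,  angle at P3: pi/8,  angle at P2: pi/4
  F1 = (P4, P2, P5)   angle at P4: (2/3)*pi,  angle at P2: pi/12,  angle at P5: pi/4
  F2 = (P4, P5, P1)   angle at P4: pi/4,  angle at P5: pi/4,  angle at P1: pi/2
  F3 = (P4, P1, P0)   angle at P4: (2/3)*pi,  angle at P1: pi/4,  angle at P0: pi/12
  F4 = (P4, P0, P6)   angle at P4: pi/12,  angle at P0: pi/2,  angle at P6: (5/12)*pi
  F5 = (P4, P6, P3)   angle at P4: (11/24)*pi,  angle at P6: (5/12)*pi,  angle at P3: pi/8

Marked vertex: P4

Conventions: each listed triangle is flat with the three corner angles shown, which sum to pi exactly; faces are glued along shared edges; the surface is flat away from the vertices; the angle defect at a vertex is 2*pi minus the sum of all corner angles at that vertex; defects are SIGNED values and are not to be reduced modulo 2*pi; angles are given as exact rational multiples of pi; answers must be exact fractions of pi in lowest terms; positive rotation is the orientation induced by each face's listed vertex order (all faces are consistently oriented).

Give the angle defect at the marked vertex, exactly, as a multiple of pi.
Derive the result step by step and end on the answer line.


Sum of corner angles at P4: (11/4)*pi
defect = 2*pi - (11/4)*pi

Answer: defect(P4) = (-3/4)*pi


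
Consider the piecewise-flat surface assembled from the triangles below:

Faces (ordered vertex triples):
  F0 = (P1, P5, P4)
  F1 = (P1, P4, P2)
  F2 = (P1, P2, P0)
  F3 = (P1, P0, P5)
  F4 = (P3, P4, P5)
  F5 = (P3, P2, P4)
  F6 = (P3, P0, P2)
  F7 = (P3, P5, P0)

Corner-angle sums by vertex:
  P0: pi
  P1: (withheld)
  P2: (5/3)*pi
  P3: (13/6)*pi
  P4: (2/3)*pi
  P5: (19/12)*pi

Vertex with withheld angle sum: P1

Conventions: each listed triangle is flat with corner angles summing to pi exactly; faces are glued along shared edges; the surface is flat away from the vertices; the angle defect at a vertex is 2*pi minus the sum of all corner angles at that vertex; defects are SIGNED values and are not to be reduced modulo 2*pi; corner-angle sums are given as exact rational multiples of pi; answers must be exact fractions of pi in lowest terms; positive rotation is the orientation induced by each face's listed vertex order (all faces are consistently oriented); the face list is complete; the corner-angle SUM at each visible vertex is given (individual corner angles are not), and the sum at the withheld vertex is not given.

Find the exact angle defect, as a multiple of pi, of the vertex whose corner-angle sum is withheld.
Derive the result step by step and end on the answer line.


V = 6, E = 12, F = 8; chi = V - E + F = 2
Gauss-Bonnet: total defect = 2*pi*chi = 4*pi; visible defects sum to (35/12)*pi

Answer: defect(P1) = (13/12)*pi


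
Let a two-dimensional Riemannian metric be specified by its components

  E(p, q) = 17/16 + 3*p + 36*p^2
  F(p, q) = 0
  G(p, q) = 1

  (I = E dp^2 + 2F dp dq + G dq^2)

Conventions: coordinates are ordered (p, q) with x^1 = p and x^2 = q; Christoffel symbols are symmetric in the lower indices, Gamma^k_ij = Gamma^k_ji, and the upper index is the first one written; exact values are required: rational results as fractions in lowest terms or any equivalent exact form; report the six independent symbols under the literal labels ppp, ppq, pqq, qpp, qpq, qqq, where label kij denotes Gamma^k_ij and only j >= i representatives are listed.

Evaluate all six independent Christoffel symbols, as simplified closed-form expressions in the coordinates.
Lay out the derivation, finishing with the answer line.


E = 17/16 + 3*p + 36*p^2; F = 0; G = 1
Gamma^k_ij = (1/2) g^{kl} (d_i g_jl + d_j g_il - d_l g_ij), with g^inv = (1/(EG-F^2)) [[G, -F], [-F, E]]
first partials: E_p = 3 + 72*p, E_q = 0, F_p = 0, F_q = 0, G_p = 0, G_q = 0
D = EG - F^2 = 17/16 + 3*p + 36*p^2
expanded: Gamma^p_pp = (G E_p - 2F F_p + F E_q)/(2D), Gamma^p_pq = (G E_q - F G_p)/(2D), Gamma^p_qq = (2G F_q - G G_p - F G_q)/(2D), Gamma^q_pp = (2E F_p - E E_q - F E_p)/(2D), Gamma^q_pq = (E G_p - F E_q)/(2D), Gamma^q_qq = (E G_q - 2F F_q + F G_p)/(2D); substitute and cancel common factors

Answer: Gamma_ppp = (576*p + 24)/(576*p^2 + 48*p + 17), Gamma_ppq = 0, Gamma_pqq = 0, Gamma_qpp = 0, Gamma_qpq = 0, Gamma_qqq = 0


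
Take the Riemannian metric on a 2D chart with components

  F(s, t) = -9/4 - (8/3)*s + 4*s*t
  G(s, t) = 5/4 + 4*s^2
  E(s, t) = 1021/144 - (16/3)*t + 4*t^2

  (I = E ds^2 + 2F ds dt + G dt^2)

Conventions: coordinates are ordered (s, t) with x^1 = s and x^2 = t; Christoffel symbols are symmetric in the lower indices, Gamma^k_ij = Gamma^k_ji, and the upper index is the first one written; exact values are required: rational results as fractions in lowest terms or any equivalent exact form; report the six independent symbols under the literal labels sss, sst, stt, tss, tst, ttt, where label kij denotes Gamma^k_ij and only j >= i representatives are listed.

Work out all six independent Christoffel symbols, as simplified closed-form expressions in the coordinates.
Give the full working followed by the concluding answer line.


E = 1021/144 - (16/3)*t + 4*t^2; F = -9/4 - (8/3)*s + 4*s*t; G = 5/4 + 4*s^2
Gamma^k_ij = (1/2) g^{kl} (d_i g_jl + d_j g_il - d_l g_ij), with g^inv = (1/(EG-F^2)) [[G, -F], [-F, E]]
first partials: E_s = 0, E_t = -16/3 + 8*t, F_s = -8/3 + 4*t, F_t = 4*s, G_s = 8*s, G_t = 0
D = EG - F^2 = 2189/576 - (20/3)*t - 12*s + 5*t^2 + 18*s*t + (85/4)*s^2
expanded: Gamma^s_ss = (G E_s - 2F F_s + F E_t)/(2D), Gamma^s_st = (G E_t - F G_s)/(2D), Gamma^s_tt = (2G F_t - G G_s - F G_t)/(2D), Gamma^t_ss = (2E F_s - E E_t - F E_s)/(2D), Gamma^t_st = (E G_s - F E_t)/(2D), Gamma^t_tt = (E G_t - 2F F_t + F G_s)/(2D); substitute and cancel common factors

Answer: Gamma_sss = 0, Gamma_sst = (5184*s + 2880*t - 1920)/(12240*s^2 + 10368*s*t - 6912*s + 2880*t^2 - 3840*t + 2189), Gamma_stt = 0, Gamma_tss = 0, Gamma_tst = (12240*s + 5184*t - 3456)/(12240*s^2 + 10368*s*t - 6912*s + 2880*t^2 - 3840*t + 2189), Gamma_ttt = 0


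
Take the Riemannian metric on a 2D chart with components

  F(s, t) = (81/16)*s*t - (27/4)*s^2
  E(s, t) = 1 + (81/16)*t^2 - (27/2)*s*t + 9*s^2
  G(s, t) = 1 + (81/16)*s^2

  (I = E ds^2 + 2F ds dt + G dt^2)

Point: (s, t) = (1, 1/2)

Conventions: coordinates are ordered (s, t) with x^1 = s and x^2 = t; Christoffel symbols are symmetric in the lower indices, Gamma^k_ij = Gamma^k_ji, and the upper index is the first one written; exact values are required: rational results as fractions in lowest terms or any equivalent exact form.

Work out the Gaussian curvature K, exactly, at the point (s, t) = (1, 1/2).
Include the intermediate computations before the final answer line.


E = 289/64, F = -135/32, G = 97/16, EG - F^2 = 613/64 at the point
E_s = 45/4, E_t = -135/16, F_s = -351/32, F_t = 81/16, G_s = 81/8, G_t = 0
E_tt = 81/8, F_st = 81/16, G_ss = 81/8
By Brioschi, K is (det M1 - det M2) divided by (EG - F^2) squared.
M1 = [[-E_tt/2 + F_st - G_ss/2, E_s/2, F_s - E_t/2], [F_t - G_s/2, E, F], [G_t/2, F, G]] = [[-81/16, 45/8, -27/4], [0, 289/64, -135/32], [0, -135/32, 97/16]]; det M1 = -49653/1024
M2 = [[0, E_t/2, G_s/2], [E_t/2, E, F], [G_s/2, F, G]] = [[0, -135/32, 81/16], [-135/32, 289/64, -135/32], [81/16, -135/32, 97/16]]; det M2 = -44469/1024
det M1 - det M2 = -81/16; K = -81/16 / (613/64)^2 = -20736/375769

Answer: K = -20736/375769


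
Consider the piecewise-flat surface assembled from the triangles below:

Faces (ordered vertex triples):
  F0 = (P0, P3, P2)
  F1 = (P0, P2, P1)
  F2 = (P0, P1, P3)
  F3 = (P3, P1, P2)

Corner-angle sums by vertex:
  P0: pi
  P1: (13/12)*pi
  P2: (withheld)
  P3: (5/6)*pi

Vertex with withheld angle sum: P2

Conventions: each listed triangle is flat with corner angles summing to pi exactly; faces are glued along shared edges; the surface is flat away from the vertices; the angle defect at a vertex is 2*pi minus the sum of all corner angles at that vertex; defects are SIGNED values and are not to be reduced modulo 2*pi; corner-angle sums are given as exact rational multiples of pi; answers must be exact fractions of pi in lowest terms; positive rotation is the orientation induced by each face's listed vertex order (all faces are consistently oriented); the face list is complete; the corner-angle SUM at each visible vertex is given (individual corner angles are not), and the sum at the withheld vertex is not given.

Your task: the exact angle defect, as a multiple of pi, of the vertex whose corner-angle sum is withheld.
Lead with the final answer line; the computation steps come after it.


Answer: defect(P2) = (11/12)*pi

V = 4, E = 6, F = 4; chi = V - E + F = 2
Gauss-Bonnet: total defect = 2*pi*chi = 4*pi; visible defects sum to (37/12)*pi


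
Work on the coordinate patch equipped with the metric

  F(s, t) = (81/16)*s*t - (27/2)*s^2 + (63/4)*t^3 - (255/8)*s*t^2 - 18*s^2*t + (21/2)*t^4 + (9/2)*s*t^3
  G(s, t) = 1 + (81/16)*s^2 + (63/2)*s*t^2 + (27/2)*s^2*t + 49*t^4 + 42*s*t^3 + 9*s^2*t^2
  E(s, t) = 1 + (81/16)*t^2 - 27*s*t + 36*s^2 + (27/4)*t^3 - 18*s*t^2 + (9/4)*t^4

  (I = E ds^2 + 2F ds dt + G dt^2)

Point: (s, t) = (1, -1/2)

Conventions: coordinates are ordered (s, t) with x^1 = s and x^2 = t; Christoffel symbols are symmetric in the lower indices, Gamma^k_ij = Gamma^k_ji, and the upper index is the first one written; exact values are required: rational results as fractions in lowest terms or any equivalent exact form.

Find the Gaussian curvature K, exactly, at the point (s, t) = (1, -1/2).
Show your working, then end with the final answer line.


E = 745/16, F = -135/8, G = 29/4, EG - F^2 = 845/16 at the point
E_s = 81, E_t = -81/8, F_s = -321/16, F_t = 231/8, G_s = 15/4, G_t = -20
E_tt = -315/8, F_st = 69/16, G_ss = 9/8
By Brioschi, K is (det M1 - det M2) divided by (EG - F^2) squared.
M1 = [[-E_tt/2 + F_st - G_ss/2, E_s/2, F_s - E_t/2], [F_t - G_s/2, E, F], [G_t/2, F, G]] = [[375/16, 81/2, -15], [27, 745/16, -135/8], [-10, -135/8, 29/4]]; det M1 = -1461/256
M2 = [[0, E_t/2, G_s/2], [E_t/2, E, F], [G_s/2, F, G]] = [[0, -81/16, 15/8], [-81/16, 745/16, -135/8], [15/8, -135/8, 29/4]]; det M2 = -7461/256
det M1 - det M2 = 375/16; K = 375/16 / (845/16)^2 = 240/28561

Answer: K = 240/28561


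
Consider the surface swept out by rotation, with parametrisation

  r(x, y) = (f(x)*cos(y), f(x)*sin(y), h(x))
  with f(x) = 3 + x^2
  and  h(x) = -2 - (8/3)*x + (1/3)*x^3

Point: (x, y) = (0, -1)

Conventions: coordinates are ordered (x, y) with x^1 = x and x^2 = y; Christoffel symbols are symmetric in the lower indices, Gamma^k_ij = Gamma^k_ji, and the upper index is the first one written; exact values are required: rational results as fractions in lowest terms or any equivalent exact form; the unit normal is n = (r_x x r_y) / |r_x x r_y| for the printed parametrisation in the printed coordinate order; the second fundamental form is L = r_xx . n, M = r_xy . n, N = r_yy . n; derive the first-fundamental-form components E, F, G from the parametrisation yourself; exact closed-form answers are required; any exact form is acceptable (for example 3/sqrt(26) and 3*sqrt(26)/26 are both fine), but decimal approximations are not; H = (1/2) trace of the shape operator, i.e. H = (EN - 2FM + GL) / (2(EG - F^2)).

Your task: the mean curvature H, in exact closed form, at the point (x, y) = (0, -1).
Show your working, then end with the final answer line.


f = 3, f' = 0, f'' = 2, h' = -8/3, h'' = 0
E = 64/9, F = 0, G = 9; answer radicand W^2 = 64/9
unnormalised second-form numerators: l = 16/3, m = 0, n = -8; L = l/sqrt(64/9), and similarly M = m/sqrt(W^2), N = n/sqrt(W^2)
H = (E*n - 2*F*m + G*l) / (2*(EG - F^2)*sqrt(W^2)); E*n - 2*F*m + G*l = -80/9, EG - F^2 = 64, so H = (-5/72)/sqrt(64/9)

Answer: H = -5/192


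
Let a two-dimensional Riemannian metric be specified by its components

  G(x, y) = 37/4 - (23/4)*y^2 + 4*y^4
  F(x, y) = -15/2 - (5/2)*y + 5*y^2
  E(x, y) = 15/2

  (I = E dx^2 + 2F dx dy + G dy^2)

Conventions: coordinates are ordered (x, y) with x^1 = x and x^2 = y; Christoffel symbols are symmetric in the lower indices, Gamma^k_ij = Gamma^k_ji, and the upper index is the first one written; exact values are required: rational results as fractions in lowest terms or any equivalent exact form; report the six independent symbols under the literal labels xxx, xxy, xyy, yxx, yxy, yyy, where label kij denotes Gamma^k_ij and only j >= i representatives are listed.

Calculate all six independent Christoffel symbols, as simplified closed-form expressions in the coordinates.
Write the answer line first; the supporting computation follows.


Answer: Gamma_xxx = 0, Gamma_xxy = 0, Gamma_xyy = (16*y^4 + 50*y^3 + 79*y - 37)/(8*y^4 + 40*y^3 + 41*y^2 - 60*y + 21), Gamma_yxx = 0, Gamma_yxy = 0, Gamma_yyy = (16*y^3 + 60*y^2 + 41*y - 30)/(8*y^4 + 40*y^3 + 41*y^2 - 60*y + 21)

E = 15/2; F = -15/2 - (5/2)*y + 5*y^2; G = 37/4 - (23/4)*y^2 + 4*y^4
Gamma^k_ij = (1/2) g^{kl} (d_i g_jl + d_j g_il - d_l g_ij), with g^inv = (1/(EG-F^2)) [[G, -F], [-F, E]]
first partials: E_x = 0, E_y = 0, F_x = 0, F_y = -5/2 + 10*y, G_x = 0, G_y = -(23/2)*y + 16*y^3
D = EG - F^2 = 105/8 - (75/2)*y + (205/8)*y^2 + 25*y^3 + 5*y^4
expanded: Gamma^x_xx = (G E_x - 2F F_x + F E_y)/(2D), Gamma^x_xy = (G E_y - F G_x)/(2D), Gamma^x_yy = (2G F_y - G G_x - F G_y)/(2D), Gamma^y_xx = (2E F_x - E E_y - F E_x)/(2D), Gamma^y_xy = (E G_x - F E_y)/(2D), Gamma^y_yy = (E G_y - 2F F_y + F G_x)/(2D); substitute and cancel common factors


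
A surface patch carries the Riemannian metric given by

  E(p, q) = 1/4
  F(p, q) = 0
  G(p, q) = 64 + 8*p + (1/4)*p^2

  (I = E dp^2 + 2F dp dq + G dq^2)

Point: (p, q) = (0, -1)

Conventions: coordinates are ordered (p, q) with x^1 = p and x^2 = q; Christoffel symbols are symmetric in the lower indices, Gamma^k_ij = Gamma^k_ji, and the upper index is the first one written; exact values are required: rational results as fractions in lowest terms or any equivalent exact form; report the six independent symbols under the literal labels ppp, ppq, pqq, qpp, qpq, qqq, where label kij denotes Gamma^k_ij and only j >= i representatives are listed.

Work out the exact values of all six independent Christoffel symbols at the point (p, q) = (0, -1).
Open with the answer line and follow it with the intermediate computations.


Answer: Gamma_ppp = 0, Gamma_ppq = 0, Gamma_pqq = -16, Gamma_qpp = 0, Gamma_qpq = 1/16, Gamma_qqq = 0

E = 1/4, F = 0, G = 64 at the point
E_p = 0, E_q = 0, F_p = 0, F_q = 0, G_p = 8, G_q = 0
EG - F^2 = 16;  g^inv = (1/16) * [[64, 0], [0, 1/4]]
first-kind symbols [ij,l] = (1/2)(d_i g_jl + d_j g_il - d_l g_ij): [pp,p] = E_p/2 = 0, [pp,q] = F_p - E_q/2 = 0, [pq,p] = E_q/2 = 0, [pq,q] = G_p/2 = 4, [qq,p] = F_q - G_p/2 = -4, [qq,q] = G_q/2 = 0
Gamma^p_ij = (G*[ij,p] - F*[ij,q])/(EG - F^2), Gamma^q_ij = (E*[ij,q] - F*[ij,p])/(EG - F^2)


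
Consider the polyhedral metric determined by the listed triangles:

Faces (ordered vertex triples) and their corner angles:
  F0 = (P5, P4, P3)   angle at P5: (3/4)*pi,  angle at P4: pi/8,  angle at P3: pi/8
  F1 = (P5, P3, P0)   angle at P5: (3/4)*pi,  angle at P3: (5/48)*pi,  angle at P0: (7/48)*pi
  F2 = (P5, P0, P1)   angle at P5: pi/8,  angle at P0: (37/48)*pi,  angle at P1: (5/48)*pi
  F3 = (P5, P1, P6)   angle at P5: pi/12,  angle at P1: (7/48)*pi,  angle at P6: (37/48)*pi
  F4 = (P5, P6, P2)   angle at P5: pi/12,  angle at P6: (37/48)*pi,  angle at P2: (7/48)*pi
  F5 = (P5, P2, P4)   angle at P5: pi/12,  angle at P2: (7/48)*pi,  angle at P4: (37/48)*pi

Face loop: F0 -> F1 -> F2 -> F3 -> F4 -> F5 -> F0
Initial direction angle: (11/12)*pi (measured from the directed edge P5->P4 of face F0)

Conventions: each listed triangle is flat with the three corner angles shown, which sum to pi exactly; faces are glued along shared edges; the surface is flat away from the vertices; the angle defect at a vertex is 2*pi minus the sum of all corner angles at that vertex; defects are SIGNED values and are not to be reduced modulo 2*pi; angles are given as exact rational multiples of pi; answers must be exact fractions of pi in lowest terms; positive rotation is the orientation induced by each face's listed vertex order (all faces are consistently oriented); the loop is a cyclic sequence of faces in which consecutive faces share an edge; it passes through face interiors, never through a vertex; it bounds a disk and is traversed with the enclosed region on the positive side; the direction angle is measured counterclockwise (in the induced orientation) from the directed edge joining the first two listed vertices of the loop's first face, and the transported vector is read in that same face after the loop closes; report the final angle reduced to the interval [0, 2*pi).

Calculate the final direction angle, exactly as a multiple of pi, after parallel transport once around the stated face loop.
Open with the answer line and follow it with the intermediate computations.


Answer: final direction angle = (25/24)*pi

enclosed vertex P5: corner angles sum to (15/8)*pi, defect = 2*pi - (15/8)*pi = pi/8
transport around the loop rotates by the sum of enclosed defects; add to the initial angle mod 2*pi
final angle = (11/12)*pi + pi/8 = (25/24)*pi (mod 2*pi)


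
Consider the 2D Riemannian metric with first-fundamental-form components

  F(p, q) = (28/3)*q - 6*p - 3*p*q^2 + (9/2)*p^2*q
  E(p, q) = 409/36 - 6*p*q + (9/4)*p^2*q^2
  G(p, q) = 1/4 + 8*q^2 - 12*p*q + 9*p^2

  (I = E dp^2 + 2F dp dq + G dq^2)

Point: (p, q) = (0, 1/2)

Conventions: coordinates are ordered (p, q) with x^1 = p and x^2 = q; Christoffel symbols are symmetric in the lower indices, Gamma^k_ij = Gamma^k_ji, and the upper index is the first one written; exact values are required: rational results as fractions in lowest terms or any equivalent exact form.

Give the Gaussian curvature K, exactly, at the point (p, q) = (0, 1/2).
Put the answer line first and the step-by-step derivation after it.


Answer: K = -234144/297025

E = 409/36, F = 14/3, G = 9/4, EG - F^2 = 545/144 at the point
E_p = -3, E_q = 0, F_p = -27/4, F_q = 28/3, G_p = -6, G_q = 8
E_qq = 0, F_pq = -3, G_pp = 18
Compute both Brioschi determinants and normalise by (EG - F^2)^2.
M1 = [[-E_qq/2 + F_pq - G_pp/2, E_p/2, F_p - E_q/2], [F_q - G_p/2, E, F], [G_q/2, F, G]] = [[-12, -3/2, -27/4], [37/3, 409/36, 14/3], [4, 14/3, 9/4]]; det M1 = -2725/24
M2 = [[0, E_q/2, G_p/2], [E_q/2, E, F], [G_p/2, F, G]] = [[0, 0, -3], [0, 409/36, 14/3], [-3, 14/3, 9/4]]; det M2 = -409/4
det M1 - det M2 = -271/24; K = -271/24 / (545/144)^2 = -234144/297025


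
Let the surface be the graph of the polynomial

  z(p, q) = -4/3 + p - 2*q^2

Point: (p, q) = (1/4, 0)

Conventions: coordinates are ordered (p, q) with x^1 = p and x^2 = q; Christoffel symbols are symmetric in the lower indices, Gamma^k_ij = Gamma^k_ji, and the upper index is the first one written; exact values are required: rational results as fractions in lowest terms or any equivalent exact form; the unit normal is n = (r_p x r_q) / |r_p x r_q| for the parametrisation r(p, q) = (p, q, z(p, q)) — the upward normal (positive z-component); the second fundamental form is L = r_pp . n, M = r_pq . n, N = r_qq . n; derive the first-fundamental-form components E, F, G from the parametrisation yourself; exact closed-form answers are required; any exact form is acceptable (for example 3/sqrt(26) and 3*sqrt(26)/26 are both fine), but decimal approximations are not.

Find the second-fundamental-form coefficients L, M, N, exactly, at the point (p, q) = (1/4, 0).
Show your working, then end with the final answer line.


z_p = 1, z_q = 0, z_pp = 0, z_pq = 0, z_qq = -4
E = 2, F = 0, G = 1; answer radicand W^2 = 2
unnormalised second-form numerators: l = 0, m = 0, n = -4; L = l/sqrt(2), and similarly M = m/sqrt(W^2), N = n/sqrt(W^2)

Answer: L = 0, M = 0, N = -2*sqrt(2)


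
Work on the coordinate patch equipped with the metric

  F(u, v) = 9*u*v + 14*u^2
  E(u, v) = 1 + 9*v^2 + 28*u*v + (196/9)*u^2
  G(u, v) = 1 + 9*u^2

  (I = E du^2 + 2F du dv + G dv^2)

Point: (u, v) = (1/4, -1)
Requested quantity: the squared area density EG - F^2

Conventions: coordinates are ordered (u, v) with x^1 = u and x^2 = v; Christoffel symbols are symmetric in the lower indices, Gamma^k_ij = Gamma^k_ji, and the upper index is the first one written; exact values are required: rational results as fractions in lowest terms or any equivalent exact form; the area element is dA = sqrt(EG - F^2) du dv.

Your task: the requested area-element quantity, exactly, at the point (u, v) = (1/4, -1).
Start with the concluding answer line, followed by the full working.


Answer: EG - F^2 = 709/144

E = 157/36, F = -11/8, G = 25/16; EG - F^2 = 709/144


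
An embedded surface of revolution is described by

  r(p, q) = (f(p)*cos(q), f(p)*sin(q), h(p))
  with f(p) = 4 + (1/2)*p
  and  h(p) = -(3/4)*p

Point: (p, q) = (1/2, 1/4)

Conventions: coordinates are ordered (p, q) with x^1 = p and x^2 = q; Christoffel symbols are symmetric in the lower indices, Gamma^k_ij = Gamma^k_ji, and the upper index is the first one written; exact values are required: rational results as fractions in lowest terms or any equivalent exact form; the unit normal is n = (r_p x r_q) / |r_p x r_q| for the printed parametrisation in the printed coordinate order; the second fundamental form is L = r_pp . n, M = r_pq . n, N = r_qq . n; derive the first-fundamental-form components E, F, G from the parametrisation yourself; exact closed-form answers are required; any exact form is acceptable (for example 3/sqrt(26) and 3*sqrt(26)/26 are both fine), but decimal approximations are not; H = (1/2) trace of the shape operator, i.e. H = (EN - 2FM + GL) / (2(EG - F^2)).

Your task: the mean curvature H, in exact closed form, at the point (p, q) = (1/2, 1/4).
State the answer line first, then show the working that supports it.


Answer: H = -6*sqrt(13)/221

f = 17/4, f' = 1/2, f'' = 0, h' = -3/4, h'' = 0
E = 13/16, F = 0, G = 289/16; answer radicand W^2 = 13/16
unnormalised second-form numerators: l = 0, m = 0, n = -51/16; L = l/sqrt(13/16), and similarly M = m/sqrt(W^2), N = n/sqrt(W^2)
H = (E*n - 2*F*m + G*l) / (2*(EG - F^2)*sqrt(W^2)); E*n - 2*F*m + G*l = -663/256, EG - F^2 = 3757/256, so H = (-3/34)/sqrt(13/16)


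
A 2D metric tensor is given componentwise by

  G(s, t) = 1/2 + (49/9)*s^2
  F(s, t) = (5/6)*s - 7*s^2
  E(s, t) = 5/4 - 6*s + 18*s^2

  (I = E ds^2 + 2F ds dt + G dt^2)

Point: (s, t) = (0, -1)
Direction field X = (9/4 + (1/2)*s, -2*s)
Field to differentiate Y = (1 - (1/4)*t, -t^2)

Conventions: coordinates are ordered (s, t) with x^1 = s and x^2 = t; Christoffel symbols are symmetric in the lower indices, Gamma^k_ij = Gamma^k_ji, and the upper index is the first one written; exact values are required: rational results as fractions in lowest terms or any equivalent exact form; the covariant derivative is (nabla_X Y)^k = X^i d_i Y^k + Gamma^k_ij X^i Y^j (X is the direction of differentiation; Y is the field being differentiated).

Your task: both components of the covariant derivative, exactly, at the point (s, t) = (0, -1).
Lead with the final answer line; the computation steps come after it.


Answer: (nabla_X Y)^s = -27/4, (nabla_X Y)^t = 75/16

E = 5/4, F = 0, G = 1/2 at the point
E_s = -6, E_t = 0, F_s = 5/6, F_t = 0, G_s = 0, G_t = 0
EG - F^2 = 5/8;  g^inv = (8/5) * [[1/2, 0], [0, 5/4]]
first-kind symbols [ij,l] = (1/2)(d_i g_jl + d_j g_il - d_l g_ij): [ss,s] = E_s/2 = -3, [ss,t] = F_s - E_t/2 = 5/6, [st,s] = E_t/2 = 0, [st,t] = G_s/2 = 0, [tt,s] = F_t - G_s/2 = 0, [tt,t] = G_t/2 = 0
Gamma^s_ij = (G*[ij,s] - F*[ij,t])/(EG - F^2), Gamma^t_ij = (E*[ij,t] - F*[ij,s])/(EG - F^2)
Gamma_sss = -12/5, Gamma_sst = 0, Gamma_stt = 0, Gamma_tss = 5/3, Gamma_tst = 0, Gamma_ttt = 0
X = (9/4, 0), Y = (5/4, -1) at the point


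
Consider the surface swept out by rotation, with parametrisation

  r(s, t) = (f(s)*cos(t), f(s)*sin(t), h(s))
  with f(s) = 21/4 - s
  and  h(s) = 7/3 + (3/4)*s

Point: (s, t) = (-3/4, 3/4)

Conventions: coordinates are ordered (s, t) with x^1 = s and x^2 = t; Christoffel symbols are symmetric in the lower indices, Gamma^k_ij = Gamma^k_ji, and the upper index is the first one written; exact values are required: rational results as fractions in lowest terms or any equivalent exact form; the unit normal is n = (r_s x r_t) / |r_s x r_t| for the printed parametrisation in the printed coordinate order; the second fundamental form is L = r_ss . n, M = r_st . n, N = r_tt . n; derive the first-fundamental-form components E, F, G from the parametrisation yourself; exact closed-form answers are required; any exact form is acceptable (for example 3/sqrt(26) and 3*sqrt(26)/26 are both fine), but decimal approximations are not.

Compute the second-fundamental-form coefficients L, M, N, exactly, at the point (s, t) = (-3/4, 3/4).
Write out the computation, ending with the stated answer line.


f = 6, f' = -1, f'' = 0, h' = 3/4, h'' = 0
E = 25/16, F = 0, G = 36; answer radicand W^2 = 25/16
unnormalised second-form numerators: l = 0, m = 0, n = 9/2; L = l/sqrt(25/16), and similarly M = m/sqrt(W^2), N = n/sqrt(W^2)

Answer: L = 0, M = 0, N = 18/5
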